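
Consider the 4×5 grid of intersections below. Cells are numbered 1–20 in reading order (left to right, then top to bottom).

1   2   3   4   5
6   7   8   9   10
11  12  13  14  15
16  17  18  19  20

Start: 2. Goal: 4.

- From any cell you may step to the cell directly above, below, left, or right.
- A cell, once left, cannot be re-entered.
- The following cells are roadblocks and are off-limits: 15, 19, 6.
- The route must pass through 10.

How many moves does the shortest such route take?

Any route passes through 10 somewhere between 2 and 4. Summing Manhattan distances along the two legs (2 → 10 → 4) gives a lower bound of 4 + 2 = 6 moves.
A route of 6 moves achieves this: 2 → 7 → 8 → 9 → 10 → 5 → 4.
Since 6 matches the lower bound, it is optimal.

6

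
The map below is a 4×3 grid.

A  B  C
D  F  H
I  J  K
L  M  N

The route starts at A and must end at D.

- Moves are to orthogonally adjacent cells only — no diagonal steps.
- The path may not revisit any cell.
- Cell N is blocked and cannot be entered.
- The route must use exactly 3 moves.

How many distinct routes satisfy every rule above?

Need simple routes of exactly 3 moves from A to D (Manhattan distance 1, so 1 moves are spent on a detour and 1 undoing it).
Enumerating: A B F D.
That gives 1 route.

1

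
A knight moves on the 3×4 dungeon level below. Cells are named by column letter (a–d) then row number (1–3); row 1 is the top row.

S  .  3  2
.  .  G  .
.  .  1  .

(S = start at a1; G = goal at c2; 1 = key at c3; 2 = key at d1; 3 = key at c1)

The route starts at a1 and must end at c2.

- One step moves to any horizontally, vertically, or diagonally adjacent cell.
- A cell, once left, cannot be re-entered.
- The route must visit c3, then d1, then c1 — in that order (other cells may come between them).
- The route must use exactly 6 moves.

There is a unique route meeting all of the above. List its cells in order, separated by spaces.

The waypoints must appear in the order c3, d1, c1, with no cell reused.
Route from a1: 2× down-right (reaching c3), up-right to d2, up to d1, left to c1, down to c2 — 6 moves in all.
Check: order respected (1 at step 2, 2 at step 4, 3 at step 5); 6 moves as required.

a1 b2 c3 d2 d1 c1 c2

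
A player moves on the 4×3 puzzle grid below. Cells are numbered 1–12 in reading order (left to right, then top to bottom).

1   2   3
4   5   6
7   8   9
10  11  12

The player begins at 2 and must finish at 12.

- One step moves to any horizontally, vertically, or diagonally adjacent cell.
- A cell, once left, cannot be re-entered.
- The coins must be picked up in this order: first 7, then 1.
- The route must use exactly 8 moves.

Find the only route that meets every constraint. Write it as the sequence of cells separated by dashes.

The waypoints must appear in the order 7, 1, with no cell reused.
Route from 2: down-right to 6, down-left to 8, left to 7, 2× up (reaching 1), 2× down-right (reaching 9), down to 12 — 8 moves in all.
Check: order respected (7 at step 3, 1 at step 5); 8 moves as required.

2 - 6 - 8 - 7 - 4 - 1 - 5 - 9 - 12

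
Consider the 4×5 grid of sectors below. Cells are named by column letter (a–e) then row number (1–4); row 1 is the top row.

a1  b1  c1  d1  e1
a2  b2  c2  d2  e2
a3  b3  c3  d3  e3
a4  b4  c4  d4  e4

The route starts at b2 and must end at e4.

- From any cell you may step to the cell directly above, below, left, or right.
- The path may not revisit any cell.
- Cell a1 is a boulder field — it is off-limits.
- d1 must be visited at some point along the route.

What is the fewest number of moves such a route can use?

7

Any route passes through d1 somewhere between b2 and e4. Summing Manhattan distances along the two legs (b2 → d1 → e4) gives a lower bound of 3 + 4 = 7 moves.
A route of 7 moves achieves this: b2 → b1 → c1 → d1 → d2 → d3 → d4 → e4.
Since 7 matches the lower bound, it is optimal.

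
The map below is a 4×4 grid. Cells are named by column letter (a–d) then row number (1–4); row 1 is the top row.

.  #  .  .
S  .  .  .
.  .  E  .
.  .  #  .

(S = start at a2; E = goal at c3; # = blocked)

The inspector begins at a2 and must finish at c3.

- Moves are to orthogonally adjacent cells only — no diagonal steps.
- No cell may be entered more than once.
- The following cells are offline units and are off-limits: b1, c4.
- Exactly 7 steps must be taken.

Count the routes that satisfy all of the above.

3

Need simple routes of exactly 7 moves from a2 to c3 (Manhattan distance 3, so 2 moves are spent on a detour and 2 undoing it).
Enumerating: a2 a3 a4 b4 b3 b2 c2 c3 | a2 a3 b3 b2 c2 d2 d3 c3 | a2 b2 c2 c1 d1 d2 d3 c3.
That gives 3 routes.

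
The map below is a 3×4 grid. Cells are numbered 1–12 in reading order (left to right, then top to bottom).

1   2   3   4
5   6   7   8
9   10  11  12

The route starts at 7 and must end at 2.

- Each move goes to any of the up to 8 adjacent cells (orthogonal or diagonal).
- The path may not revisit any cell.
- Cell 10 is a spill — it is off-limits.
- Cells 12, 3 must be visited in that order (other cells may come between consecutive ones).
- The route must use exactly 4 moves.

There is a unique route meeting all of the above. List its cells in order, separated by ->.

The waypoints must appear in the order 12, 3, with no cell reused.
Route from 7: down-right 1 to 12, up 1 to 8, up-left 1 to 3, left 1 to 2 — 4 moves in all.
Check: order respected (12 at step 1, 3 at step 3); 4 moves as required.

7 -> 12 -> 8 -> 3 -> 2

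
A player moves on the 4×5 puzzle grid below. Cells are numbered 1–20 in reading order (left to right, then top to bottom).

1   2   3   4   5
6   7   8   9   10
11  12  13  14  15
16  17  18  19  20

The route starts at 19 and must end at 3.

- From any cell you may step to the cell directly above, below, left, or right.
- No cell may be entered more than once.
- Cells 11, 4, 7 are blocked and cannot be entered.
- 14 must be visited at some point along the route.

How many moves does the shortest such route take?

Any route passes through 14 somewhere between 19 and 3. Summing Manhattan distances along the two legs (19 → 14 → 3) gives a lower bound of 1 + 3 = 4 moves.
A route of 4 moves achieves this: 19 → 14 → 9 → 8 → 3.
Since 4 matches the lower bound, it is optimal.

4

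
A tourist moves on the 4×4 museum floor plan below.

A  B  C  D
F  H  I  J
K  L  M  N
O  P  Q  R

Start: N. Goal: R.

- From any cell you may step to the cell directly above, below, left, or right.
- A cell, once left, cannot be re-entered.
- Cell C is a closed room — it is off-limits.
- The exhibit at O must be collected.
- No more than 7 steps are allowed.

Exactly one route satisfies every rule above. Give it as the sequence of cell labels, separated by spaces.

N M L K O P Q R

The budget equals the shortest possible length, so every move has to be on a shortest route through the required cells.
Route from N: 3× left (reaching K), down to O, 3× right (reaching R) — 7 moves in all.
Check: all required cells visited; 7 ≤ 7 moves.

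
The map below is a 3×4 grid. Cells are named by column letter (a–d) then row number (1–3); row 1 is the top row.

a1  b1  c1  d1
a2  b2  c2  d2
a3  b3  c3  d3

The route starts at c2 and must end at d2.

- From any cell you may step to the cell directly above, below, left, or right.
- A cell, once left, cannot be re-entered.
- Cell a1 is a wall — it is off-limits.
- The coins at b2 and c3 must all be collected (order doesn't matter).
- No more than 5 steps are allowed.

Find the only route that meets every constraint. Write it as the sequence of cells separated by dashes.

The 5-move cap with required stops at b2, c3 leaves no slack for detours.
Route from c2: left 1 to b2, down 1 to b3, right 2 to d3, up 1 to d2 — 5 moves in all.
Check: all required cells visited; 5 ≤ 5 moves.

c2 - b2 - b3 - c3 - d3 - d2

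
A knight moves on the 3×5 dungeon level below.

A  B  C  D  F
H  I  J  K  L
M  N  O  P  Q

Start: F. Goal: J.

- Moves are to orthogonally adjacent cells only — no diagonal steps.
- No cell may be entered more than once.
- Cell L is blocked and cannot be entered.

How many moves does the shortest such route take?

3

The Manhattan distance from F to J is |1−2| + |5−3| = 3, so at least 3 moves are needed.
A route of 3 moves achieves this: F → D → K → J.
Since 3 matches the lower bound, it is optimal.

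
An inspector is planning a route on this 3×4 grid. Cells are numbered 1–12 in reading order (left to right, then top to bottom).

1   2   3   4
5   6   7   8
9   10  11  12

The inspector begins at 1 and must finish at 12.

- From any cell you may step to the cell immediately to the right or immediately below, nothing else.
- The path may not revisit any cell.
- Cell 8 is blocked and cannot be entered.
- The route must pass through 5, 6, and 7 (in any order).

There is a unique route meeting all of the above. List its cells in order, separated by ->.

Moves only go right or down, so the column and row indices never decrease.
Route from 1: down 1 to 5, right 2 to 7, down 1 to 11, right 1 to 12 — 5 moves in all.
Check: all required cells visited.

1 -> 5 -> 6 -> 7 -> 11 -> 12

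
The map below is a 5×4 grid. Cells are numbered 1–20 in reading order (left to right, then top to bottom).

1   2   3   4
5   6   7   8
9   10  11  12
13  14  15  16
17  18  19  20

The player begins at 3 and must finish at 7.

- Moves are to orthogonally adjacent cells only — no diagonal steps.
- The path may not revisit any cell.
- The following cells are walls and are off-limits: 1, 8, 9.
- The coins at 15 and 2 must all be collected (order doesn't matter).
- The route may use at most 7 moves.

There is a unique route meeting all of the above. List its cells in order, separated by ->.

3 -> 2 -> 6 -> 10 -> 14 -> 15 -> 11 -> 7

The 7-move cap with required stops at 15, 2 leaves no slack for detours.
Route from 3: left 1 to 2, down 3 to 14, right 1 to 15, up 2 to 7 — 7 moves in all.
Check: all required cells visited; 7 ≤ 7 moves.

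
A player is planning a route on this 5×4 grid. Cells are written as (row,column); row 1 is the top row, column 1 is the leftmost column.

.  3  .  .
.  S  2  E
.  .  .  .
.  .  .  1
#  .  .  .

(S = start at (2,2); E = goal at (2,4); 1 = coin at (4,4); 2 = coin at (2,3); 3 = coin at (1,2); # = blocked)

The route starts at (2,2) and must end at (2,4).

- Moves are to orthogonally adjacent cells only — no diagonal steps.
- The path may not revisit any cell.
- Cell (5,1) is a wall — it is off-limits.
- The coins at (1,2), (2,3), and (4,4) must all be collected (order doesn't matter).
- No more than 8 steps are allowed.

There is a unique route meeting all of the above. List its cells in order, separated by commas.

Any route must reach (1,2), (2,3), and (4,4) and still end at (2,4) within 8 moves, so the order of the required stops is forced.
Route from (2,2): up to (1,2), right to (1,3), 3× down (reaching (4,3)), right to (4,4), 2× up (reaching (2,4)) — 8 moves in all.
Check: all required cells visited; 8 ≤ 8 moves.

(2,2), (1,2), (1,3), (2,3), (3,3), (4,3), (4,4), (3,4), (2,4)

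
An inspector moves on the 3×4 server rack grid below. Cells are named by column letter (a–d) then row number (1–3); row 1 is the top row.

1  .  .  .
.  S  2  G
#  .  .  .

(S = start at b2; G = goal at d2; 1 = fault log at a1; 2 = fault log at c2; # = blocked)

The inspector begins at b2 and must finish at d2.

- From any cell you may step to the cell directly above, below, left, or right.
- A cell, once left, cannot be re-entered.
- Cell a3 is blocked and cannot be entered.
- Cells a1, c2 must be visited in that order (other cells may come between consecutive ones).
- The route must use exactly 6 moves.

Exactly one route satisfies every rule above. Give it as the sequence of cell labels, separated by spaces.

The waypoints must appear in the order a1, c2, with no cell reused.
Route from b2: left to a2, up to a1, 2× right (reaching c1), down to c2, right to d2 — 6 moves in all.
Check: order respected (1 at step 2, 2 at step 5); 6 moves as required.

b2 a2 a1 b1 c1 c2 d2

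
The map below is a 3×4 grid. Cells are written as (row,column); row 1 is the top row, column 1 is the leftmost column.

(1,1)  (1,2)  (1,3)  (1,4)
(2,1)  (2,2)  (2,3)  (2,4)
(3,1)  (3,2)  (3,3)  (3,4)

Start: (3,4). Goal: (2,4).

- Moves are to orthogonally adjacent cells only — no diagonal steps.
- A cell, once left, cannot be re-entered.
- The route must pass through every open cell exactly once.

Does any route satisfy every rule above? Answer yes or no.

yes

One route that works: (3,4) → (3,3) → (2,3) → (2,2) → (3,2) → (3,1) → (2,1) → (1,1) → (1,2) → (1,3) → (1,4) → (2,4).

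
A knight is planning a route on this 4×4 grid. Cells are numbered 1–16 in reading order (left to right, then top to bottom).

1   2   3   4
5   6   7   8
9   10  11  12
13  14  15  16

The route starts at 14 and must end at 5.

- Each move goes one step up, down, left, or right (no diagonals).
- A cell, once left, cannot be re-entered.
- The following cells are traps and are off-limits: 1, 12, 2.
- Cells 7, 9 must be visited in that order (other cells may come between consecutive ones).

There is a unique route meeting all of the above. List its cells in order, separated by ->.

The waypoints must appear in the order 7, 9, with no cell reused.
Route from 14: right to 15, 2× up (reaching 7), left to 6, down to 10, left to 9, up to 5 — 7 moves in all.
Check: order respected (7 at step 3, 9 at step 6).

14 -> 15 -> 11 -> 7 -> 6 -> 10 -> 9 -> 5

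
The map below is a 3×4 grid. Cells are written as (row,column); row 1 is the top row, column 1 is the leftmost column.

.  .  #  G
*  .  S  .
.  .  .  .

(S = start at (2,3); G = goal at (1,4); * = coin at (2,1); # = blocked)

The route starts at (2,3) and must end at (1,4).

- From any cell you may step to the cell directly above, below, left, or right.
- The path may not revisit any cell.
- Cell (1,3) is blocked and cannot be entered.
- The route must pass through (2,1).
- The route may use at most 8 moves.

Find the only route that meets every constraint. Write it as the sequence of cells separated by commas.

The budget equals the shortest possible length, so every move has to be on a shortest route through the required cells.
Route from (2,3): left 2 to (2,1), down 1 to (3,1), right 3 to (3,4), up 2 to (1,4) — 8 moves in all.
Check: all required cells visited; 8 ≤ 8 moves.

(2,3), (2,2), (2,1), (3,1), (3,2), (3,3), (3,4), (2,4), (1,4)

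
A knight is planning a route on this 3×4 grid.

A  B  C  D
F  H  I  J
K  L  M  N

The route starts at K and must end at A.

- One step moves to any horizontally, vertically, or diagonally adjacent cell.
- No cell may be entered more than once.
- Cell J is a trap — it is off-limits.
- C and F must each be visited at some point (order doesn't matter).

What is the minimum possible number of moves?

5

Any route passes through C and F in some order between K and A. Summing Chebyshev distances along each leg and taking the cheapest ordering (K → C → F → A) gives a lower bound of 2 + 2 + 1 = 5 moves.
A route of 5 moves achieves this: K → F → B → C → H → A.
Since 5 matches the lower bound, it is optimal.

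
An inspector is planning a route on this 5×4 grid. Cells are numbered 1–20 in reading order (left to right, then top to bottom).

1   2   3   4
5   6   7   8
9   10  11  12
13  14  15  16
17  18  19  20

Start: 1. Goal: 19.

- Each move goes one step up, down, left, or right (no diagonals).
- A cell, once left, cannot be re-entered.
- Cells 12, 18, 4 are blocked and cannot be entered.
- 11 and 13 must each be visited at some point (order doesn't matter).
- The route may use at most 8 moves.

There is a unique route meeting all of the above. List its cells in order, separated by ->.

The 8-move cap with required stops at 11, 13 leaves no slack for detours.
Route from 1: 3× down (reaching 13), right to 14, up to 10, right to 11, 2× down (reaching 19) — 8 moves in all.
Check: all required cells visited; 8 ≤ 8 moves.

1 -> 5 -> 9 -> 13 -> 14 -> 10 -> 11 -> 15 -> 19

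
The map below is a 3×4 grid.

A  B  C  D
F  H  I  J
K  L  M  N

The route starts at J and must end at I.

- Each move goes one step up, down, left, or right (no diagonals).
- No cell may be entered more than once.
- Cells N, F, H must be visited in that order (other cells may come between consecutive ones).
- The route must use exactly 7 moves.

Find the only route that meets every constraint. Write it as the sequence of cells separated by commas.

The waypoints must appear in the order N, F, H, with no cell reused.
Route from J: down 1 to N, left 3 to K, up 1 to F, right 2 to I — 7 moves in all.
Check: order respected (N at step 1, F at step 5, H at step 6); 7 moves as required.

J, N, M, L, K, F, H, I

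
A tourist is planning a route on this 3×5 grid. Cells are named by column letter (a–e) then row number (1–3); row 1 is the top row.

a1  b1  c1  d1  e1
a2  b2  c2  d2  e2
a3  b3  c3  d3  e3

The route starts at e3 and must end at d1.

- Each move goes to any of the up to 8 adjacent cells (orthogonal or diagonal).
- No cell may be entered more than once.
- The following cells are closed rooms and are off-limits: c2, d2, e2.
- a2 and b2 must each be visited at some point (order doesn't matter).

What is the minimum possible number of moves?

7

Any route passes through a2 and b2 in some order between e3 and d1. Summing Chebyshev distances along each leg and taking the cheapest ordering (e3 → b2 → a2 → d1) gives a lower bound of 3 + 1 + 3 = 7 moves.
A route of 7 moves achieves this: e3 → d3 → c3 → b2 → a2 → b1 → c1 → d1.
Since 7 matches the lower bound, it is optimal.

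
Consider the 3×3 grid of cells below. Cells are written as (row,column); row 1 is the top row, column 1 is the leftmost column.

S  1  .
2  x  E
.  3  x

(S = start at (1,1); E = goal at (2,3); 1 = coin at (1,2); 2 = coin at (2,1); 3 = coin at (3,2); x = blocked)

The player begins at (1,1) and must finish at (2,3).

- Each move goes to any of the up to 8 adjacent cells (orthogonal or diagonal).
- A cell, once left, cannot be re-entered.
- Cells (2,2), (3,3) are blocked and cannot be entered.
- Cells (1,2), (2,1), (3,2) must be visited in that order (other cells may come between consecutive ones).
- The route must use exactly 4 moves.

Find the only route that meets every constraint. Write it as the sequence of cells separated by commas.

The waypoints must appear in the order (1,2), (2,1), (3,2), with no cell reused.
Route from (1,1): right to (1,2), down-left to (2,1), down-right to (3,2), up-right to (2,3) — 4 moves in all.
Check: order respected (1 at step 1, 2 at step 2, 3 at step 3); 4 moves as required.

(1,1), (1,2), (2,1), (3,2), (2,3)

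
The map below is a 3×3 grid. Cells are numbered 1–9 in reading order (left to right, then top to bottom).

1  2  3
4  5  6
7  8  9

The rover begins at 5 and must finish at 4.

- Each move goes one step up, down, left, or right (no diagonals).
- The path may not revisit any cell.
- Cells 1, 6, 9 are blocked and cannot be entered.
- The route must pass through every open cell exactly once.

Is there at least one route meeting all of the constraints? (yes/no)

Cell 3 has only one open neighbour but is neither the start nor the goal, so a Hamiltonian route would have to both enter and leave it through the same neighbour — impossible without revisiting.

no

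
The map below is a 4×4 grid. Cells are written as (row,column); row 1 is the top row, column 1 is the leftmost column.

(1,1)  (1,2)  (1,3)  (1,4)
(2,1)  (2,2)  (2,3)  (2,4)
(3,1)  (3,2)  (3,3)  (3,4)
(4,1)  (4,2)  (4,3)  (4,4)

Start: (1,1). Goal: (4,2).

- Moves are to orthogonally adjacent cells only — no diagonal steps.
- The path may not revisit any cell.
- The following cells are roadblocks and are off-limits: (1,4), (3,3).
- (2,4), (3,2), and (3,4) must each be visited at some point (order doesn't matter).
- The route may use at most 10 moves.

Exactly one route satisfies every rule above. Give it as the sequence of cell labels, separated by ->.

(1,1) -> (2,1) -> (3,1) -> (3,2) -> (2,2) -> (2,3) -> (2,4) -> (3,4) -> (4,4) -> (4,3) -> (4,2)

The budget equals the shortest possible length, so every move has to be on a shortest route through the required cells.
Route from (1,1): 2× down (reaching (3,1)), right to (3,2), up to (2,2), 2× right (reaching (2,4)), 2× down (reaching (4,4)), 2× left (reaching (4,2)) — 10 moves in all.
Check: all required cells visited; 10 ≤ 10 moves.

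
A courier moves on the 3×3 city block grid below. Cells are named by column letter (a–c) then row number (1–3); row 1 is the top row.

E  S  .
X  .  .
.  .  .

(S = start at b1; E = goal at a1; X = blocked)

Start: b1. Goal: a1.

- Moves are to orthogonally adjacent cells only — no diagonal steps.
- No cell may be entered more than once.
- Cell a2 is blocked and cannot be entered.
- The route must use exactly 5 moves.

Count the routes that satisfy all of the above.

0

Need simple routes of exactly 5 moves from b1 to a1 (Manhattan distance 1, so 2 moves are spent on a detour and 2 undoing it).
No route satisfies every constraint, so the count is 0.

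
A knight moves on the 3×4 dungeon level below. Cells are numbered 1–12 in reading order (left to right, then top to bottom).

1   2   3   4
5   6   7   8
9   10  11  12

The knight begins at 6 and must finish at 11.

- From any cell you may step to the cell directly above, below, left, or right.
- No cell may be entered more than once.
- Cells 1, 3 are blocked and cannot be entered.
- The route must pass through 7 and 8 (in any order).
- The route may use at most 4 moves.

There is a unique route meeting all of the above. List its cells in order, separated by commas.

6, 7, 8, 12, 11

The budget equals the shortest possible length, so every move has to be on a shortest route through the required cells.
Route from 6: 2× right (reaching 8), down to 12, left to 11 — 4 moves in all.
Check: all required cells visited; 4 ≤ 4 moves.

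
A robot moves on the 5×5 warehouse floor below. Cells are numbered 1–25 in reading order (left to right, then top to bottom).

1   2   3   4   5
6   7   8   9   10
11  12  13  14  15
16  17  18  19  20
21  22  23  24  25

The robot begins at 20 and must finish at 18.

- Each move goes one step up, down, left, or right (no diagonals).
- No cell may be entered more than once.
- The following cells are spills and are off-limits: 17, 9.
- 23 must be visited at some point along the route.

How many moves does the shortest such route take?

Any route passes through 23 somewhere between 20 and 18. Summing Manhattan distances along the two legs (20 → 23 → 18) gives a lower bound of 3 + 1 = 4 moves.
A route of 4 moves achieves this: 20 → 25 → 24 → 23 → 18.
Since 4 matches the lower bound, it is optimal.

4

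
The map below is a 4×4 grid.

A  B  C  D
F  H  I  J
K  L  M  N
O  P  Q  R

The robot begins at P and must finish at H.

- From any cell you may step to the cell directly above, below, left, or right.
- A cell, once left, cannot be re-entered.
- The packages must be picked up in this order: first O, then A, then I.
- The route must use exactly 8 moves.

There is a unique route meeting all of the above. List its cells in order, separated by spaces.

The waypoints must appear in the order O, A, I, with no cell reused.
Route from P: left to O, 3× up (reaching A), 2× right (reaching C), down to I, left to H — 8 moves in all.
Check: order respected (O at step 1, A at step 4, I at step 7); 8 moves as required.

P O K F A B C I H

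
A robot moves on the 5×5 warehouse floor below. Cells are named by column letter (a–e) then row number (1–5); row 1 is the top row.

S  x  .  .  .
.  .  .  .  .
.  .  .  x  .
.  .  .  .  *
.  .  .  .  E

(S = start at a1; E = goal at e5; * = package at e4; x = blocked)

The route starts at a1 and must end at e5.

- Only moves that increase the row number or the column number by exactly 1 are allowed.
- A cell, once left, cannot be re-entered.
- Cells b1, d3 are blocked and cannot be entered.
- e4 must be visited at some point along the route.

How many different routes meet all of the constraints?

7

A right/down-only route from a1 to e5 makes exactly 4 down-moves and 4 right-moves in some order.
With no other constraints that would be C(8,4) = 70 routes.
Split at e4 and multiply the segment counts (each segment already excludes blocked cells): a1→e4: 7; e4→e5: 1; product = 7.
That gives 7 routes.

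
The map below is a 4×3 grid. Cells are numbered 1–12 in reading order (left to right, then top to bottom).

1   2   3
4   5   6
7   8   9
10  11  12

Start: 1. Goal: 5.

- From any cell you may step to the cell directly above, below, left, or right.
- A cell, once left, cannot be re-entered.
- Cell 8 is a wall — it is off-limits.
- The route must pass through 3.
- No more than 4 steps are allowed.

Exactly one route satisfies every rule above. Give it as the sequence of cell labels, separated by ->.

Any route must reach 3 and still end at 5 within 4 moves, so the order of the required stops is forced.
Route from 1: 2× right (reaching 3), down to 6, left to 5 — 4 moves in all.
Check: all required cells visited; 4 ≤ 4 moves.

1 -> 2 -> 3 -> 6 -> 5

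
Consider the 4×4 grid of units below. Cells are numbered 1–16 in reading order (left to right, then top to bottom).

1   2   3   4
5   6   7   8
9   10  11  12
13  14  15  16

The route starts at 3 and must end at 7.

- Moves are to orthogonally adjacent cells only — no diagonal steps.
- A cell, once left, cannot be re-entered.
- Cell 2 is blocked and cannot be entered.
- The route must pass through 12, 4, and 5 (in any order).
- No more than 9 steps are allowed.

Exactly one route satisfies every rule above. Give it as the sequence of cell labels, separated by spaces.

Any route must reach 12, 4, and 5 and still end at 7 within 9 moves, so the order of the required stops is forced.
Route from 3: right 1 to 4, down 2 to 12, left 3 to 9, up 1 to 5, right 2 to 7 — 9 moves in all.
Check: all required cells visited; 9 ≤ 9 moves.

3 4 8 12 11 10 9 5 6 7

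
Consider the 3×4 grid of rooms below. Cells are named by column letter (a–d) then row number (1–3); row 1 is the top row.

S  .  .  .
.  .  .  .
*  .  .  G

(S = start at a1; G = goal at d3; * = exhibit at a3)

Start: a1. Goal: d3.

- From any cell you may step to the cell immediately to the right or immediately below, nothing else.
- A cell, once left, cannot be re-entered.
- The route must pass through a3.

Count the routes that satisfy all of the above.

1

A right/down-only route from a1 to d3 makes exactly 2 down-moves and 3 right-moves in some order.
With no other constraints that would be C(5,2) = 10 routes.
Split at a3 and multiply the segment counts: a1→a3: 1; a3→d3: 1; product = 1.
That gives 1 route.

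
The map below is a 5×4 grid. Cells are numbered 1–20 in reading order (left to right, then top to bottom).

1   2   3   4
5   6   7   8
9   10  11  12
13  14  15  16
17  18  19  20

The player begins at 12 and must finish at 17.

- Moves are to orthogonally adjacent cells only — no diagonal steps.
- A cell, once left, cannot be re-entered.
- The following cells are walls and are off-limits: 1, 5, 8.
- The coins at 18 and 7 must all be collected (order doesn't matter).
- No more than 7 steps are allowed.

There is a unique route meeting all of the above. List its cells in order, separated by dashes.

The budget equals the shortest possible length, so every move has to be on a shortest route through the required cells.
Route from 12: left 1 to 11, up 1 to 7, left 1 to 6, down 3 to 18, left 1 to 17 — 7 moves in all.
Check: all required cells visited; 7 ≤ 7 moves.

12 - 11 - 7 - 6 - 10 - 14 - 18 - 17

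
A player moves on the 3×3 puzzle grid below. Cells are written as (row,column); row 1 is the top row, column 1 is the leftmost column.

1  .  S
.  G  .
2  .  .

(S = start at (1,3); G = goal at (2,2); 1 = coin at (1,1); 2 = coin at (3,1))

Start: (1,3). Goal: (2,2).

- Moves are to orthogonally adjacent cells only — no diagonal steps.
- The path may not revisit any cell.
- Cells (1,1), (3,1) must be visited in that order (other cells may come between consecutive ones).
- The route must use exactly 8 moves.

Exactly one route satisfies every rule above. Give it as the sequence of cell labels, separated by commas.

(1,3), (1,2), (1,1), (2,1), (3,1), (3,2), (3,3), (2,3), (2,2)

The waypoints must appear in the order (1,1), (3,1), with no cell reused.
Route from (1,3): 2× left (reaching (1,1)), 2× down (reaching (3,1)), 2× right (reaching (3,3)), up to (2,3), left to (2,2) — 8 moves in all.
Check: order respected (1 at step 2, 2 at step 4); 8 moves as required.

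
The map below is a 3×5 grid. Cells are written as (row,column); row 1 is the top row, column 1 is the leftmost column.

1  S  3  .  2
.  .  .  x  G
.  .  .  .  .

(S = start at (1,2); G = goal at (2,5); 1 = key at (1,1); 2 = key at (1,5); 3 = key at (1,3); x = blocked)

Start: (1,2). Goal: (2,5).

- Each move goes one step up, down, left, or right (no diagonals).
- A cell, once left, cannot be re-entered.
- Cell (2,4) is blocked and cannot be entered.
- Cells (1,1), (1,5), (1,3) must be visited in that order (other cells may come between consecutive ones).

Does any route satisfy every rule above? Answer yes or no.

no

Ignoring the required order, 4 revisit-free routes from (1,2) to (2,5) pass through all of (1,1), (1,5), and (1,3); the waypoint orders that occur are (1,1) → (1,3) → (1,5) (4) — never (1,1) → (1,5) → (1,3).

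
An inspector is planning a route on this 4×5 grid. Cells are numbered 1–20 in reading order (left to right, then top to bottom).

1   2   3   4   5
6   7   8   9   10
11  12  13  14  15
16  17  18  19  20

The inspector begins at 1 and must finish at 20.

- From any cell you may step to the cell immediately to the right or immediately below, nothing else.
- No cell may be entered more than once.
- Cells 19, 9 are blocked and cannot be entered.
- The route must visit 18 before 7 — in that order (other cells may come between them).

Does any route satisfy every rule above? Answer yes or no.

no

7 lies above 18, so going from 18 to 7 would need an upward move — but moves only go right/down, so 18 cannot be visited before 7.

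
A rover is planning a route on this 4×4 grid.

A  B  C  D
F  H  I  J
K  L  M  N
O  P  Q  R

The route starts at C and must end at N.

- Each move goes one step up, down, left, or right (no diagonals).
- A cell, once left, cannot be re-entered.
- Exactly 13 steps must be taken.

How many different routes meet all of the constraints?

14

Need simple routes of exactly 13 moves from C to N (Manhattan distance 3, so 5 moves are spent on a detour and 5 undoing it).
Branch systematically from the start, pruning whenever the remaining move budget drops below the Manhattan distance to N or differs from it in parity. Grouping the completions by first move — via I: 2; via B: 4; via D: 8 — and summing: 2 + 4 + 8 = 14.
That gives 14 routes.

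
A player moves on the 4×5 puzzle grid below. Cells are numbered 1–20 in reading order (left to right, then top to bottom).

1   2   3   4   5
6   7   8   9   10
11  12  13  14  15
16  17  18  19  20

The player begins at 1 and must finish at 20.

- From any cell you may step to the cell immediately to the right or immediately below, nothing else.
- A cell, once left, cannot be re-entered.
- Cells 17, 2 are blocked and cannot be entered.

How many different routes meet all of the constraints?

A right/down-only route from 1 to 20 makes exactly 3 down-moves and 4 right-moves in some order.
With no other constraints that would be C(7,3) = 35 routes.
Subtract routes through each blocked cell (inclusion–exclusion for overlaps): − through 2: 20 − through 17: 4 + through 2&17: 1 → 12.
That gives 12 routes.

12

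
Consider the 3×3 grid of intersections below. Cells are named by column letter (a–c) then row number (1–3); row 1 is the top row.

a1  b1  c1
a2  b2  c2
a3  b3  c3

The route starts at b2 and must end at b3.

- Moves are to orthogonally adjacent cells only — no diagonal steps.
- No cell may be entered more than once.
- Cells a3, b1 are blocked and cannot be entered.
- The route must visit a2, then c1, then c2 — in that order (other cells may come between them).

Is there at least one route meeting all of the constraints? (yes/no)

no

c1 must be visited but has only one open neighbour (c2), and it is neither the start nor the goal — the route would have to enter and leave through c2, re-entering it.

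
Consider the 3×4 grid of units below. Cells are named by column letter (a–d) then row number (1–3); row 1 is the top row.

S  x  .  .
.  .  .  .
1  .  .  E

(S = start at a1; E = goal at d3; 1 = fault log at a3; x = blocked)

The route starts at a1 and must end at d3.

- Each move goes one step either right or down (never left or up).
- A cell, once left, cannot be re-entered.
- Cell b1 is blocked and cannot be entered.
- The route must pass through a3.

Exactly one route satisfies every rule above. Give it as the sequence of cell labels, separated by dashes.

a1 - a2 - a3 - b3 - c3 - d3

Moves only go right or down, so the column and row indices never decrease.
Route from a1: 2× down (reaching a3), 3× right (reaching d3) — 5 moves in all.
Check: all required cells visited.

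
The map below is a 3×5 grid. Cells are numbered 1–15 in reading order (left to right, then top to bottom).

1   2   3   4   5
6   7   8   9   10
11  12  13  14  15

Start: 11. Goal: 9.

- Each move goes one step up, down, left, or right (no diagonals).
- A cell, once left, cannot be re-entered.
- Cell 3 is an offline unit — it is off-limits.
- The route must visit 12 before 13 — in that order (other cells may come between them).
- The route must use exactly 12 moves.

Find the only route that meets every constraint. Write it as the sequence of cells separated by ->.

The waypoints must appear in the order 12, 13, with no cell reused.
Route from 11: 2× up (reaching 1), right to 2, 2× down (reaching 12), 3× right (reaching 15), 2× up (reaching 5), left to 4, down to 9 — 12 moves in all.
Check: order respected (12 at step 5, 13 at step 6); 12 moves as required.

11 -> 6 -> 1 -> 2 -> 7 -> 12 -> 13 -> 14 -> 15 -> 10 -> 5 -> 4 -> 9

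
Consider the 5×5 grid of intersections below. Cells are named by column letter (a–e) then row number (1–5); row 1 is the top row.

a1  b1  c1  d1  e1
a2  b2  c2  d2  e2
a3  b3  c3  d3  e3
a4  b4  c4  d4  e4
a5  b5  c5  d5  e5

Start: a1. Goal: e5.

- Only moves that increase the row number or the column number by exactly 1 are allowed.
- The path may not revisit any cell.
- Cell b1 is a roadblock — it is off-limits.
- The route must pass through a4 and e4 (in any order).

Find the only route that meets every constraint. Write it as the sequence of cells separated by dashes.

a1 - a2 - a3 - a4 - b4 - c4 - d4 - e4 - e5

Moves only go right or down, so the column and row indices never decrease.
Route from a1: 3× down (reaching a4), 4× right (reaching e4), down to e5 — 8 moves in all.
Check: all required cells visited.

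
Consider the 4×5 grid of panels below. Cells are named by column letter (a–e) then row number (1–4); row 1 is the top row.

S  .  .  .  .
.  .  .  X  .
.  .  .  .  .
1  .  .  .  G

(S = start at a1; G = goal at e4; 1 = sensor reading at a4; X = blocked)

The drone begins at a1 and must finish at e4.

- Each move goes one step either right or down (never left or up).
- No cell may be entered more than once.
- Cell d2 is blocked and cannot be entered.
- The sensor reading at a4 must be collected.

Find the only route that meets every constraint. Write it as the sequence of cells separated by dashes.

Moves only go right or down, so the column and row indices never decrease.
Route from a1: down 3 to a4, right 4 to e4 — 7 moves in all.
Check: all required cells visited.

a1 - a2 - a3 - a4 - b4 - c4 - d4 - e4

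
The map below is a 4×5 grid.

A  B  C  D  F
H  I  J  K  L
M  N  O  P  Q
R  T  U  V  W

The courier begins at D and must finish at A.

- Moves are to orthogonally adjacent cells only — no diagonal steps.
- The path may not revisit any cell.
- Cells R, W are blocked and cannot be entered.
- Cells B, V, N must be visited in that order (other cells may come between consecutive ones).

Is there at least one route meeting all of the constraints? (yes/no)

One route that works: D → C → B → I → J → O → P → V → U → T → N → M → H → A.

yes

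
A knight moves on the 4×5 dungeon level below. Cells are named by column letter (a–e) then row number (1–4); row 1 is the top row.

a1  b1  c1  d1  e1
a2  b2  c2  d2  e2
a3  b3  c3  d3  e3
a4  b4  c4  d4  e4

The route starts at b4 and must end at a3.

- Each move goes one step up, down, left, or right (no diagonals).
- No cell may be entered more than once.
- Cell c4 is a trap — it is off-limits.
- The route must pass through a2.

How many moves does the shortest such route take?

Any route passes through a2 somewhere between b4 and a3. Summing Manhattan distances along the two legs (b4 → a2 → a3) gives a lower bound of 3 + 1 = 4 moves.
A route of 4 moves achieves this: b4 → b3 → b2 → a2 → a3.
Since 4 matches the lower bound, it is optimal.

4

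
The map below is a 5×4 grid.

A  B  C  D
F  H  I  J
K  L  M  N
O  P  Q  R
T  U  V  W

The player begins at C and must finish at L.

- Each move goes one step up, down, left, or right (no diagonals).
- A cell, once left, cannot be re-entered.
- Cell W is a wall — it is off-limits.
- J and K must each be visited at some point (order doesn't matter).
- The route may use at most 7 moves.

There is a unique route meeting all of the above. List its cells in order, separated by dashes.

The budget equals the shortest possible length, so every move has to be on a shortest route through the required cells.
Route from C: right to D, down to J, 3× left (reaching F), down to K, right to L — 7 moves in all.
Check: all required cells visited; 7 ≤ 7 moves.

C - D - J - I - H - F - K - L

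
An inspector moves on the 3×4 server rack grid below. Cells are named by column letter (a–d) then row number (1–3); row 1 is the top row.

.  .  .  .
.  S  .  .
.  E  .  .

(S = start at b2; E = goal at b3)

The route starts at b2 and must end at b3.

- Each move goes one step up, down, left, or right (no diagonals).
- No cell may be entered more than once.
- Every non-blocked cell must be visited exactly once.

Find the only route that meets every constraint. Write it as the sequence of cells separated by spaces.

Need to visit all 12 open cells exactly once, starting at b2 and ending at b3.
Cell a3 has only two open neighbours (a2 and b3), so the path must pass straight through it: one of those is the cell it's entered from and the other is where it exits.
Route from b2: right 1 to c2, down 1 to c3, right 1 to d3, up 2 to d1, left 3 to a1, down 2 to a3, right 1 to b3 — 11 moves in all.
Check: all 12 open cells covered.

b2 c2 c3 d3 d2 d1 c1 b1 a1 a2 a3 b3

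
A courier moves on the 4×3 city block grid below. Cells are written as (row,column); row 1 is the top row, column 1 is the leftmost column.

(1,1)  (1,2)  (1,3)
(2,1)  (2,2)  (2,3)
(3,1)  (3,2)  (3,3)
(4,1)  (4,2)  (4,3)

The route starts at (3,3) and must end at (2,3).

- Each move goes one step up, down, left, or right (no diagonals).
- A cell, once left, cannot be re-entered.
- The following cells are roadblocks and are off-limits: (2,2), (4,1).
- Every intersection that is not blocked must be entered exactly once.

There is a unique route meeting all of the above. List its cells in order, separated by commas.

Need to visit all 10 open cells exactly once, starting at (3,3) and ending at (2,3).
Route from (3,3): down 1 to (4,3), left 1 to (4,2), up 1 to (3,2), left 1 to (3,1), up 2 to (1,1), right 2 to (1,3), down 1 to (2,3) — 9 moves in all.
Check: all 10 open cells covered.

(3,3), (4,3), (4,2), (3,2), (3,1), (2,1), (1,1), (1,2), (1,3), (2,3)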